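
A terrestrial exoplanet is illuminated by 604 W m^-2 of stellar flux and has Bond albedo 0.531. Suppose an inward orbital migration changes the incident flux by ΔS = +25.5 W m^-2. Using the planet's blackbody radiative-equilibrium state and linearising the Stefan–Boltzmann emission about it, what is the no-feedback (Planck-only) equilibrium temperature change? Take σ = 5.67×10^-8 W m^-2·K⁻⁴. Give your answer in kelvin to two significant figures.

2.0 K

The baseline emission temperature is T_e = 188.0 K.
TOA radiative forcing: ΔF = (1−α)ΔS/4 = 0.469·(+25.5)/4 = 2.990 W m^-2.
Linearising σT⁴ gives d(σT⁴)/dT = 4σT_e³ = 1.507 W m^-2 per K.
Hence the no-feedback warming is ΔF/(4σT_e³) = 1.98 K.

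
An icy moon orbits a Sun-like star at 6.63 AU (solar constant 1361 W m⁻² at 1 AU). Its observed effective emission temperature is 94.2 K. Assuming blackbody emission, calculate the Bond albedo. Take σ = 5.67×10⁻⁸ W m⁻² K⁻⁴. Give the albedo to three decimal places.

0.423

By the inverse-square law, S = 1361/6.63² = 30.96 W m⁻².
Rearranging the radiative balance, α = 1 − 4σT⁴/S.
4σT⁴ = 4·5.67×10⁻⁸·(94.2)⁴ = 17.86 W m⁻².
1−α = 17.86/30.96 = 0.5768, so α = 0.4232.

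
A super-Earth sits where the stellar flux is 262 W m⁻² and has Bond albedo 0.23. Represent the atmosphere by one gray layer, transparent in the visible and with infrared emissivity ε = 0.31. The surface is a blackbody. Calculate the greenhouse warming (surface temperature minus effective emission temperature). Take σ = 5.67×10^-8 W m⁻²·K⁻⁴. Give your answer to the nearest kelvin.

7 K

Effective emission temperature (TOA balance): σT_e⁴ = S(1−α)/4 = 50.44 W m⁻² → T_e = 172.7 K.
Surface balance with a leaky layer gives σT_s⁴ = σT_e⁴·2/(2−ε), so T_s = T_e·[2/(2−0.31)]^(1/4) = 180.1 K.
Greenhouse warming: T_s − T_e = 7.427 K.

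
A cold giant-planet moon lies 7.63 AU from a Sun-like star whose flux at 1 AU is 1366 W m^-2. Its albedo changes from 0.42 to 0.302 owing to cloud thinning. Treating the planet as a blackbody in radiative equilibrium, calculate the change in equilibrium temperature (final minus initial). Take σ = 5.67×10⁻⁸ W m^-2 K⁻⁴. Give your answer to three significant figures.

By the inverse-square law, S = 1366/7.63² = 23.46 W m^-2.
With α = 0.42, T₁ = 88.01 K.
With α = 0.302, T₂ = 92.18 K.
Change: 92.18 − 88.01 = 4.171 K.

4.17 kelvin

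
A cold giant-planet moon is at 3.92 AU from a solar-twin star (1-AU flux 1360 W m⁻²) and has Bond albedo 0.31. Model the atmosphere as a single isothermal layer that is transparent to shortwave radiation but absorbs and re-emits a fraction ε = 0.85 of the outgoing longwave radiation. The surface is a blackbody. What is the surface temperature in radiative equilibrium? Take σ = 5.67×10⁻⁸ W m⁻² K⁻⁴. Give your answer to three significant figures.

147 kelvin

By the inverse-square law, S = 1360/3.92² = 88.50 W m⁻².
At the top of the atmosphere, σT_e⁴ = S(1−α)/4 = 15.27 W m⁻², giving T_e = 128.1 K.
For a single slab of emissivity ε, T_s⁴ = 2T_e⁴/(2−ε); thus T_s = 128.1·(1.739)^(1/4) = 147.1 K.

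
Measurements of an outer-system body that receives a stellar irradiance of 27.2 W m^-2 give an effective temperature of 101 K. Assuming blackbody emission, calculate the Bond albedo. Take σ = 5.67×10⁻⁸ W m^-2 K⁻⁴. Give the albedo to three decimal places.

0.132

Energy balance: S(1−α)/4 = σT⁴, so 1−α = 4σT⁴/S.
4σT⁴ = 4·5.67×10⁻⁸·(101)⁴ = 23.60 W m^-2.
1−α = 23.60/27.20 = 0.8677, so α = 0.1323.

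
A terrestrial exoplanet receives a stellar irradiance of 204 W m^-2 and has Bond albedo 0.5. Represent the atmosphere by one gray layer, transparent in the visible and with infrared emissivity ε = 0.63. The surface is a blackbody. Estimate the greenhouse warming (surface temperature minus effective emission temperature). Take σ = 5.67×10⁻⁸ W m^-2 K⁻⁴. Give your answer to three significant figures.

14.4 K

Effective emission temperature (TOA balance): σT_e⁴ = S(1−α)/4 = 25.50 W m^-2 → T_e = 145.6 K.
Surface balance with a leaky layer gives σT_s⁴ = σT_e⁴·2/(2−ε), so T_s = T_e·[2/(2−0.63)]^(1/4) = 160.1 K.
Greenhouse warming: T_s − T_e = 14.45 K.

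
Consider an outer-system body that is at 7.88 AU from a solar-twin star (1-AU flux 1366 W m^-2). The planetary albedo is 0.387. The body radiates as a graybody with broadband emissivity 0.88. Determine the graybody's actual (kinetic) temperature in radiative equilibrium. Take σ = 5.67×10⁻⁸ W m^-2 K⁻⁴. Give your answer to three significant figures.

90.7 K

Flux at the orbit: S = 1366/(7.88)² = 22.00 W m^-2.
Absorbed flux (global mean): S(1−α)/4 = 22.00·0.613/4 = 3.371 W m^-2.
Equating to εσT⁴ with ε = 0.88: T = (3.371/0.88σ)^(1/4) = 90.66 K.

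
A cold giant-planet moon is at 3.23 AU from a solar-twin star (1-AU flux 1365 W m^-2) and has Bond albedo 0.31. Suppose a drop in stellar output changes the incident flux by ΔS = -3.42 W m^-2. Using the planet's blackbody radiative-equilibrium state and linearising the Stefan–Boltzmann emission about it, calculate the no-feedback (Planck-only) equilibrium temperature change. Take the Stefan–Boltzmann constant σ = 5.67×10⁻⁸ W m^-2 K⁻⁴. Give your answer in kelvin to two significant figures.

-0.92 K

Flux at the orbit: S = 1365/(3.23)² = 130.8 W m^-2.
Reference equilibrium: T_e = [S(1−α)/(4σ)]^(1/4) = 141.2 K.
ΔF = Δ[S(1−α)]/4 = (1−0.31)·-3.42/4 = -0.5899 W m^-2.
The Planck feedback parameter is 4σT_e³ = 0.6391 W m^-2/K.
So ΔT₀ = -0.5899/0.6391 = -0.923 K.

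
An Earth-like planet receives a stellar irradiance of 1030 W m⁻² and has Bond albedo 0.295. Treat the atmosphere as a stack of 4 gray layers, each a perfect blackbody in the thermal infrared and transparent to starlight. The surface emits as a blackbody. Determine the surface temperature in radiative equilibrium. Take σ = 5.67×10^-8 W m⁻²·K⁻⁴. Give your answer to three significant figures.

356 K

OLR = S(1−α)/4 = 181.5 W m⁻²; the top layer radiates at T_e = 237.9 K.
Layer-by-layer balance gives σT_s⁴ = (N+1)σT_e⁴, so T_s = 5^¼·237.9 = 355.7 K.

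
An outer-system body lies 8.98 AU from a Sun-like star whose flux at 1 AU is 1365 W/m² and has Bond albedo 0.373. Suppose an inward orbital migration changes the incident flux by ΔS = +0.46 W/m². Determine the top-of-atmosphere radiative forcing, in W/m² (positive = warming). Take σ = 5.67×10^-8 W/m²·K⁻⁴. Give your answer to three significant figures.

By the inverse-square law, S = 1365/8.98² = 16.93 W/m².
Only a fraction (1−α) is absorbed and it's spread over 4πR², so ΔF = (1−α)ΔS/4 = 0.07211 W/m².

0.0721 W/m²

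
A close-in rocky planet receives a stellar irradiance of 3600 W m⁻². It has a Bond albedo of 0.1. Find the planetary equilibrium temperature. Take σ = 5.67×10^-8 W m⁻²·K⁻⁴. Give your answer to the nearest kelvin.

346 K

Averaging over the sphere, the absorbed flux is S(1−α)/4 = 810.0 W m⁻².
In equilibrium σT⁴ equals this, so T = 345.7 K.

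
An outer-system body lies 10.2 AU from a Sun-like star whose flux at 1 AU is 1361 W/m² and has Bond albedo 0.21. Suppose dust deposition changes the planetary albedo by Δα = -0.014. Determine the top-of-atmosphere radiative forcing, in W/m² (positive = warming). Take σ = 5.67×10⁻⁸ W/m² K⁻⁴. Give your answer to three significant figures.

0.0458 W/m²

By the inverse-square law, S = 1361/10.2² = 13.08 W/m².
TOA radiative forcing: ΔF = −S·Δα/4 = −13.08·(-0.014)/4 = 0.04579 W/m².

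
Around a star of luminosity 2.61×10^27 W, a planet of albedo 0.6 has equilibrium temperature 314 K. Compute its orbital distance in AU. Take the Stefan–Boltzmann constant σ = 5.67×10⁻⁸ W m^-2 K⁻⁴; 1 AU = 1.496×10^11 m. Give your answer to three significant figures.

Energy balance gives S = 4σT⁴/(1−α) = 5512 W m^-2.
S = L/(4πd²) → d = √(L/4πS) = √(2.61×10^27/(4π·5512)) = 1.941×10^11 m = 1.298 AU.

1.30 AU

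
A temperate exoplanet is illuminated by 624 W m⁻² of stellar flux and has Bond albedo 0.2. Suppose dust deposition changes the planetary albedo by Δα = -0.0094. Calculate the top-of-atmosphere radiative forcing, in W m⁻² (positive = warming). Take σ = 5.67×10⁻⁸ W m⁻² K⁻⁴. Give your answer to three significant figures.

TOA radiative forcing: ΔF = −S·Δα/4 = −624.0·(-0.0094)/4 = 1.466 W m⁻².

1.47 W m⁻²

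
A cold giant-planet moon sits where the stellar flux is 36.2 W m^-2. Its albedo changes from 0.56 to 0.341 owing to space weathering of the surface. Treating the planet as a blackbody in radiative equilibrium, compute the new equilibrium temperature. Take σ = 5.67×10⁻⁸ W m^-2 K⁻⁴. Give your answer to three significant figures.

T₂ = [S(1−α₂)/(4σ)]^(1/4) = [36.20·0.659/(4σ)]^(1/4) = 101.3 K.

101 K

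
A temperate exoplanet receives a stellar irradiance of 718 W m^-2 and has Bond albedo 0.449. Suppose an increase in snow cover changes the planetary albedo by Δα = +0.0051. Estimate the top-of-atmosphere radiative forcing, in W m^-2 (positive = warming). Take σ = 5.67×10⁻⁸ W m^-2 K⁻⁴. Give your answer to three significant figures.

ΔF = −(S/4)Δα = −(718.0/4)×(+0.0051) = -0.9155 W m^-2.

-0.915 W m^-2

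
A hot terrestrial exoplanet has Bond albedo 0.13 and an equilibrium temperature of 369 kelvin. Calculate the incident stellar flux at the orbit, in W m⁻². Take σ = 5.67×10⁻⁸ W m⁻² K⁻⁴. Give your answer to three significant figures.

From S(1−α)/4 = σT⁴: S = 4σT⁴/(1−α).
σT⁴ = 5.67×10⁻⁸·(369)⁴ = 1051 W m⁻².
S = 4·1051/0.87 = 4833 W m⁻².

4830 W m⁻²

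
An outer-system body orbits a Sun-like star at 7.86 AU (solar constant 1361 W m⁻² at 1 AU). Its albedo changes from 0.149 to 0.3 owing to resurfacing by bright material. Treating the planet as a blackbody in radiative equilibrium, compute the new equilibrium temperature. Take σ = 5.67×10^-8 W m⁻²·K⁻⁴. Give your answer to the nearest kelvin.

91 K

Flux at the orbit: S = 1361/(7.86)² = 22.03 W m⁻².
With the new albedo, S(1−α₂)/4 = 3.855 W m⁻², so T₂ = 90.81 K.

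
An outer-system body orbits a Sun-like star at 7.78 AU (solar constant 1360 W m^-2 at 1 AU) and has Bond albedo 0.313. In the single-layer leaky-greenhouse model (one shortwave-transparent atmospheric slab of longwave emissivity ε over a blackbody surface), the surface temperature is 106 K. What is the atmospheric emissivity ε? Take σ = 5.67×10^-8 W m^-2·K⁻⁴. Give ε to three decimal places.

Flux at the orbit: S = 1360/(7.78)² = 22.47 W m^-2.
TOA balance gives T_e = 90.83 K.
Since (2−ε)/2 = (T_e/T_s)⁴ = 0.5391, ε = 0.9218.

0.922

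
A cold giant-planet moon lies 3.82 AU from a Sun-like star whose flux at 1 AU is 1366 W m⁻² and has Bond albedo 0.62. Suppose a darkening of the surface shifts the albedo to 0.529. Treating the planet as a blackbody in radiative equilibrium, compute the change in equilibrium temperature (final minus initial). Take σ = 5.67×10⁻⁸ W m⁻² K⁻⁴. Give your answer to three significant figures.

6.17 K

By the inverse-square law, S = 1366/3.82² = 93.61 W m⁻².
Before: T₁ = [93.61·0.38/(4σ)]^(1/4) = 111.9 K.
Final:   T₂ = [S(1−0.529)/(4σ)]^(1/4) = 118.1 K.
Change: 118.1 − 111.9 = 6.170 K.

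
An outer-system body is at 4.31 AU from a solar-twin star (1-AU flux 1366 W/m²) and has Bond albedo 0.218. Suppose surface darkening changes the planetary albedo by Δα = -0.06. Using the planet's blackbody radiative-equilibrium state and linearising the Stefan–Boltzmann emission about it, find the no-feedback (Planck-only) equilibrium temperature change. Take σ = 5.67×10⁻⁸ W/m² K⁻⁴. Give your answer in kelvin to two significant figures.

2.4 kelvin

Irradiance scales as 1/d², so S = 1366 W/m² × (1/4.31)² = 73.54 W/m².
Unperturbed T_e = [73.54·(1−0.218)/(4σ)]^¼ = 126.2 K.
The change in absorbed flux is Δ[S(1−α)/4] = −SΔα/4 = 1.103 W/m².
Linearising σT⁴ gives d(σT⁴)/dT = 4σT_e³ = 0.4557 W/m² per K.
Hence the no-feedback warming is ΔF/(4σT_e³) = 2.42 K.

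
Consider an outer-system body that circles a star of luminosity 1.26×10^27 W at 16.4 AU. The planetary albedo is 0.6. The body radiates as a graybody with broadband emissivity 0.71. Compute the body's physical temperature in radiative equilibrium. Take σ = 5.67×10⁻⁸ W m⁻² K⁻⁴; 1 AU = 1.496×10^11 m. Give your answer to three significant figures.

d = 16.4 × 1.496×10^11 m = 2.453×10^12 m.
Flux at the orbit: S = L/(4πd²) = 1.26×10^27/(4π·(2.45×10^12)²) = 16.66 W m⁻².
The planet absorbs (1−α)S over its disc πR² and re-emits over 4πR², so the mean absorbed flux is (1−0.6)·16.66/4 = 1.666 W m⁻².
Equating to εσT⁴ with ε = 0.71: T = (1.666/0.71σ)^(1/4) = 80.20 K.

80.2 kelvin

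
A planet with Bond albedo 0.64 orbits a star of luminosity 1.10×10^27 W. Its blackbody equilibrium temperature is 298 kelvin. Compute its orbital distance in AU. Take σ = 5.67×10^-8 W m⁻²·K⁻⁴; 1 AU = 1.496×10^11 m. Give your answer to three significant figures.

0.887 AU

Required flux: S = 4σT⁴/(1−α) = 4968 W m⁻².
Then d = [L/(4πS)]^(1/2) = 1.327×10^11 m, i.e. 0.8873 AU.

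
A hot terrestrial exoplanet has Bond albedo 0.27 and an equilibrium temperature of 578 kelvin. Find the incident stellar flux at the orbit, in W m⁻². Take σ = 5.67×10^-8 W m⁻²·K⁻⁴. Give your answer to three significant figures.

34700 W m⁻²

Invert the energy balance for S: S = 4σT⁴/(1−α).
The emitted flux is σT⁴ = 6328 W m⁻².
So S = 4×6328/(1−0.27) = 34680 W m⁻².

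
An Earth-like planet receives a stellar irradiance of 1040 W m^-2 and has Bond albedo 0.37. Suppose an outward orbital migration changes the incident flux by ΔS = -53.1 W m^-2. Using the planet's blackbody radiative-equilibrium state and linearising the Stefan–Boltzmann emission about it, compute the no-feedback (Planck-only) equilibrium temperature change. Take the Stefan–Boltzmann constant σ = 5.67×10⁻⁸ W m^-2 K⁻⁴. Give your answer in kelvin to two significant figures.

The baseline emission temperature is T_e = 231.8 K.
ΔF = Δ[S(1−α)]/4 = (1−0.37)·-53.1/4 = -8.363 W m^-2.
Planck response: λ_P = 4σT_e³ = 4·5.67×10⁻⁸·(231.8)³ = 2.826 W m^-2/K.
So ΔT₀ = -8.363/2.826 = -2.96 K.

-3.0 K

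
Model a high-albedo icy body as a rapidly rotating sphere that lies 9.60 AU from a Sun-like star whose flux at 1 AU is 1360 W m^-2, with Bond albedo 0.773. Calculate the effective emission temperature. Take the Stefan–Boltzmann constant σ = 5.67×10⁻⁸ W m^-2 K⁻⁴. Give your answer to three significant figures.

Flux at the orbit: S = 1360/(9.60)² = 14.76 W m^-2.
Averaging over the sphere, the absorbed flux is S(1−α)/4 = 0.8375 W m^-2.
Balancing against σT⁴: T = (0.8375/5.67×10⁻⁸)^(1/4) = 61.99 K.

62.0 K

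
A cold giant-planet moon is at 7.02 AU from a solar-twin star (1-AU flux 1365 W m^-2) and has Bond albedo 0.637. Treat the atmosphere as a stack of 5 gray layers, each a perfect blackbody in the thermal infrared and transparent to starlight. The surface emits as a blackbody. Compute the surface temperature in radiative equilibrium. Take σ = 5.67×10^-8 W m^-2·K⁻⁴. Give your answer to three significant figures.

128 kelvin

Flux at the orbit: S = 1365/(7.02)² = 27.70 W m^-2.
The effective emission temperature is T_e = [S(1−α)/(4σ)]^¼ = 81.60 K.
For an N-layer opaque stack, T_s⁴ = (N+1)T_e⁴, hence T_s = (6)^(1/4)×81.60 K = 127.7 K.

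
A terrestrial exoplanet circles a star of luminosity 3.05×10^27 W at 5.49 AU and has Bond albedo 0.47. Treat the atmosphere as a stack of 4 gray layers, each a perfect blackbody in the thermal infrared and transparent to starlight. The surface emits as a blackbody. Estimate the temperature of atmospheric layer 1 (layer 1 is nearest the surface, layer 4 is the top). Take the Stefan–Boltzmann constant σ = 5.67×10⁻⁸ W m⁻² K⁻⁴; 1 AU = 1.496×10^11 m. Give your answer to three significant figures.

241 kelvin

d = 5.49 × 1.496×10^11 m = 8.213×10^11 m.
S = L/(4πd²) = 359.8 W m⁻².
Top-of-atmosphere balance: σT_e⁴ = S(1−α)/4 = 47.68 W m⁻² → T_e = 170.3 K.
Each opaque layer satisfies 2T_j⁴ = T_{j−1}⁴ + T_{j+1}⁴, giving T_k⁴ = (N+1−k)T_e⁴.
T_1 = (4)^(1/4)·170.3 = 240.8 K.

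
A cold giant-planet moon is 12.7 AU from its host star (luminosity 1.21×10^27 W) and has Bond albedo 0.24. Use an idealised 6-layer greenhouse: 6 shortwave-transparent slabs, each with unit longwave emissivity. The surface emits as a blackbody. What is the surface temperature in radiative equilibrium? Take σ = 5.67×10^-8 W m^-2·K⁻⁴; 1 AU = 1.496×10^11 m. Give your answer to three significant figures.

Orbital distance: d = 12.7 AU = 1.900×10^12 m.
Spreading L over a sphere of radius d: S = 1.21×10^27/(4π·1.90×10^12²) = 26.68 W m^-2.
The effective emission temperature is T_e = [S(1−α)/(4σ)]^¼ = 97.23 K.
Layer-by-layer balance gives σT_s⁴ = (N+1)σT_e⁴, so T_s = 7^¼·97.23 = 158.2 K.

158 K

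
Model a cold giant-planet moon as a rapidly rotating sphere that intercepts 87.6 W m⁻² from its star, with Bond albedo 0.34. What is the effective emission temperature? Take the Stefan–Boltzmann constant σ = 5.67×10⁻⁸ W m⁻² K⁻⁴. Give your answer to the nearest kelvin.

126 kelvin

Absorbed flux (global mean): S(1−α)/4 = 87.60·0.66/4 = 14.45 W m⁻².
In equilibrium σT⁴ equals this, so T = 126.4 K.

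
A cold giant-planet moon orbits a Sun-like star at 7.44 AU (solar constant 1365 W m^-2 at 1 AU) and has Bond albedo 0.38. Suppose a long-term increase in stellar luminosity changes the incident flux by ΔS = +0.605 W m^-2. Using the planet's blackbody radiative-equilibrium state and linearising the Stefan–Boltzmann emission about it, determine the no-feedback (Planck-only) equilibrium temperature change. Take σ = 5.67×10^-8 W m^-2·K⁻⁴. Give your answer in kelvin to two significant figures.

0.56 kelvin

Flux at the orbit: S = 1365/(7.44)² = 24.66 W m^-2.
The baseline emission temperature is T_e = 90.61 K.
Only a fraction (1−α) is absorbed and it's spread over 4πR², so ΔF = (1−α)ΔS/4 = 0.09377 W m^-2.
Planck response: λ_P = 4σT_e³ = 4·5.67×10⁻⁸·(90.61)³ = 0.1687 W m^-2/K.
So ΔT₀ = 0.09377/0.1687 = 0.556 K.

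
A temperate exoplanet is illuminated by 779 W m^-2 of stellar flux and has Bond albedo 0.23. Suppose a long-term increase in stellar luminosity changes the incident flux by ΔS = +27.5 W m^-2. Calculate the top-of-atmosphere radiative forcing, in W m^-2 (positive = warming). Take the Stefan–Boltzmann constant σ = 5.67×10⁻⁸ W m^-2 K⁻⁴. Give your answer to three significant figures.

Only a fraction (1−α) is absorbed and it's spread over 4πR², so ΔF = (1−α)ΔS/4 = 5.294 W m^-2.

5.29 W m^-2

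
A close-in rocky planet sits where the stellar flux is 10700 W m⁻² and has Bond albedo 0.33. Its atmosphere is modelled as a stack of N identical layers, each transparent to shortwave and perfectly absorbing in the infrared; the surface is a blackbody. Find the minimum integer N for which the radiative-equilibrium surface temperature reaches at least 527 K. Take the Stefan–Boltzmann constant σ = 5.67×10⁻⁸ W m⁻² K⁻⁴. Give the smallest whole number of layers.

Top-of-atmosphere balance: σT_e⁴ = S(1−α)/4 = 1792 W m⁻² → T_e = 421.7 K.
T_s = (N+1)^(1/4)·T_e ≥ 527 K requires N+1 ≥ (T_s/T_e)⁴ = (527/421.7)⁴ = 2.440.
Rounding up, N = 2.

2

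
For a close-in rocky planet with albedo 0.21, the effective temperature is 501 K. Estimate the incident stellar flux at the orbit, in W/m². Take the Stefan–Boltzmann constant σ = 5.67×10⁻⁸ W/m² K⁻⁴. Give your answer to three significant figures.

18100 W/m²

Invert the energy balance for S: S = 4σT⁴/(1−α).
σT⁴ = 5.67×10⁻⁸·(501)⁴ = 3572 W/m².
S = 4·3572/0.79 = 18090 W/m².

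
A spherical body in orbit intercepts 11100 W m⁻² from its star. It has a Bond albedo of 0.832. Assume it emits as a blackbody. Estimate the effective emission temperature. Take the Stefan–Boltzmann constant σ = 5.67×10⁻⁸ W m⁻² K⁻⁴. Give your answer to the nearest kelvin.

301 kelvin

Averaging over the sphere, the absorbed flux is S(1−α)/4 = 466.2 W m⁻².
In equilibrium σT⁴ equals this, so T = 301.1 K.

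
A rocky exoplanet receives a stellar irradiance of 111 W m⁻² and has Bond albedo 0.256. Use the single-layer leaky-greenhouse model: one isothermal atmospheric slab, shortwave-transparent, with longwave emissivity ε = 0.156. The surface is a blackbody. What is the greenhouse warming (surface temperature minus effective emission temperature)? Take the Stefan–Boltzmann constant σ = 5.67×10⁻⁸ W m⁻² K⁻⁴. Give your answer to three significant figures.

The planet radiates to space at T_e = [S(1−α)/(4σ)]^(1/4) = 138.1 K.
The surface balance (absorbed SW + ε·downward IR = σT_s⁴) with T_a⁴ = T_s⁴/2 reduces to T_s = T_e·[2/(2−ε)]^¼ = 141.0 K.
The atmosphere warms the surface by 2.833 K.

2.83 K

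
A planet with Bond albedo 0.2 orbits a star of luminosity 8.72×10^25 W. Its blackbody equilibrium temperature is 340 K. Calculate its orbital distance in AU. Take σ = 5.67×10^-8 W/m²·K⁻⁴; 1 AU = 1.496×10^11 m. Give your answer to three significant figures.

Energy balance gives S = 4σT⁴/(1−α) = 3789 W/m².
Then d = [L/(4πS)]^(1/2) = 4.280×10^10 m, i.e. 0.2861 AU.

0.286 AU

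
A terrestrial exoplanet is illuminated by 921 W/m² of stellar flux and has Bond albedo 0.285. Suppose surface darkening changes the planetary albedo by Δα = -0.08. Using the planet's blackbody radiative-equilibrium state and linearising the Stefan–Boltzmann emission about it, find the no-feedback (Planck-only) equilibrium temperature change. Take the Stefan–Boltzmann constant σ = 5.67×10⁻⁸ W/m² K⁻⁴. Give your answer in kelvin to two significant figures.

Reference equilibrium: T_e = [S(1−α)/(4σ)]^(1/4) = 232.1 K.
ΔF = −(S/4)Δα = −(921.0/4)×(-0.08) = 18.42 W/m².
Linearising σT⁴ gives d(σT⁴)/dT = 4σT_e³ = 2.837 W/m² per K.
ΔT₀ = ΔF/λ_P = 18.42/2.837 = 6.49 K.

6.5 K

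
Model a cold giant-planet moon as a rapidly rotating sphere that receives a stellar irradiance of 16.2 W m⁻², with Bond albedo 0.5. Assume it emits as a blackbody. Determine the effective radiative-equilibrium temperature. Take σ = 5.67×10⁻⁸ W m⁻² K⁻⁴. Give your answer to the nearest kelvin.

Absorbed flux (global mean): S(1−α)/4 = 16.20·0.5/4 = 2.025 W m⁻².
Set σT⁴ = 2.025 → T = (2.025/σ)^(1/4) = 77.31 K.

77 K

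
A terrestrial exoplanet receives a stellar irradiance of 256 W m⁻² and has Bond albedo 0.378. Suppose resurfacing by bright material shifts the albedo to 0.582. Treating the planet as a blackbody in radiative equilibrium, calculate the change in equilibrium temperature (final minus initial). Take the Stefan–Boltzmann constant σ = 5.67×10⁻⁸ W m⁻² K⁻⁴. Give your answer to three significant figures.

-15.4 kelvin

Initial: T₁ = [S(1−0.378)/(4σ)]^(1/4) = 162.8 K.
After:  T₂ = [256.0·0.418/(4σ)]^(1/4) = 147.4 K.
Change: 147.4 − 162.8 = -15.40 K.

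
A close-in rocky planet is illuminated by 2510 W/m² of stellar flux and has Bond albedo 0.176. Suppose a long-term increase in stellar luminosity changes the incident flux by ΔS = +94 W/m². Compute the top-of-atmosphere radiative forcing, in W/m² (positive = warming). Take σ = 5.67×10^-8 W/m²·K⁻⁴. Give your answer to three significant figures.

ΔF = Δ[S(1−α)]/4 = (1−0.176)·+94/4 = 19.36 W/m².

19.4 W/m²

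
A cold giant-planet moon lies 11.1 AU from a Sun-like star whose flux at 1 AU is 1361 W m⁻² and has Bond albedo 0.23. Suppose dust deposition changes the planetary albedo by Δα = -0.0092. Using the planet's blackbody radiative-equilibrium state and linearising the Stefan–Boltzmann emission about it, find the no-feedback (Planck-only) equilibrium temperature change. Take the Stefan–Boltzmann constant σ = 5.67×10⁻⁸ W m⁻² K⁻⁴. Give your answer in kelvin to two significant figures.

Flux at the orbit: S = 1361/(11.1)² = 11.05 W m⁻².
Unperturbed T_e = [11.05·(1−0.23)/(4σ)]^¼ = 78.26 K.
TOA radiative forcing: ΔF = −S·Δα/4 = −11.05·(-0.0092)/4 = 0.02541 W m⁻².
Planck response: λ_P = 4σT_e³ = 4·5.67×10⁻⁸·(78.26)³ = 0.1087 W m⁻²/K.
ΔT₀ = ΔF/λ_P = 0.02541/0.1087 = 0.234 K.

0.23 K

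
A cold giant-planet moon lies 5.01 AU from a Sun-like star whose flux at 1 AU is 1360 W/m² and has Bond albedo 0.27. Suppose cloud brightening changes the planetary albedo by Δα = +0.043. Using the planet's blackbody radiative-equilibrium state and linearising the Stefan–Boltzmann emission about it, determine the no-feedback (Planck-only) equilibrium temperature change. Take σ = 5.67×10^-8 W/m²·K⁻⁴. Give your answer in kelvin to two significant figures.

By the inverse-square law, S = 1360/5.01² = 54.18 W/m².
Reference equilibrium: T_e = [S(1−α)/(4σ)]^(1/4) = 114.9 K.
ΔF = −(S/4)Δα = −(54.18/4)×(+0.043) = -0.5825 W/m².
Linearising σT⁴ gives d(σT⁴)/dT = 4σT_e³ = 0.3442 W/m² per K.
Hence the no-feedback warming is ΔF/(4σT_e³) = -1.69 K.

-1.7 kelvin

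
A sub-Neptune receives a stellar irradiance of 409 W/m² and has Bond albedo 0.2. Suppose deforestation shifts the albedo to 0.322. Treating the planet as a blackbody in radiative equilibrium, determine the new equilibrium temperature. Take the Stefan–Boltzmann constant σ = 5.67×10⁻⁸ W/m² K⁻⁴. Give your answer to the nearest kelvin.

New equilibrium: T₂ = [(1−0.322)·409.0/(4σ)]^(1/4) = 187.0 K.

187 K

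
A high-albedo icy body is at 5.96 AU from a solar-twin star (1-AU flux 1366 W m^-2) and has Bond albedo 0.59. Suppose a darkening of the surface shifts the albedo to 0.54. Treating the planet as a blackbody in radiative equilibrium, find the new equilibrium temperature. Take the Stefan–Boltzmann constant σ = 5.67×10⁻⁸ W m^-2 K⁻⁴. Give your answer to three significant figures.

94.0 kelvin

By the inverse-square law, S = 1366/5.96² = 38.46 W m^-2.
With the new albedo, S(1−α₂)/4 = 4.422 W m^-2, so T₂ = 93.98 K.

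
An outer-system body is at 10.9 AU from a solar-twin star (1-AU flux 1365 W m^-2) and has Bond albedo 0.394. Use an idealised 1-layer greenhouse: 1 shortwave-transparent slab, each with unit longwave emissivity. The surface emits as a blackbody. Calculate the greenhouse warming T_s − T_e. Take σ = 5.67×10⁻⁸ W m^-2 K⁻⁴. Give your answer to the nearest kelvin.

14 kelvin

Irradiance scales as 1/d², so S = 1365 W m^-2 × (1/10.9)² = 11.49 W m^-2.
OLR = S(1−α)/4 = 1.741 W m^-2; the top layer radiates at T_e = 74.44 K.
Surface: T_s = (2)^¼·T_e = 88.52 K.
Warming: T_s − T_e = 14.08 K.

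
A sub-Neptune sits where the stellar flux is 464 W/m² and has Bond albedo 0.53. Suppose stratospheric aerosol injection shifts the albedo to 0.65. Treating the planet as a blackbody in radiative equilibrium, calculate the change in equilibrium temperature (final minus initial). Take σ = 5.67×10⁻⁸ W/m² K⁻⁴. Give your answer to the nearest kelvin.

Before: T₁ = [464.0·0.47/(4σ)]^(1/4) = 176.1 K.
Final:   T₂ = [S(1−0.65)/(4σ)]^(1/4) = 163.6 K.
Change: 163.6 − 176.1 = -12.51 K.

-13 K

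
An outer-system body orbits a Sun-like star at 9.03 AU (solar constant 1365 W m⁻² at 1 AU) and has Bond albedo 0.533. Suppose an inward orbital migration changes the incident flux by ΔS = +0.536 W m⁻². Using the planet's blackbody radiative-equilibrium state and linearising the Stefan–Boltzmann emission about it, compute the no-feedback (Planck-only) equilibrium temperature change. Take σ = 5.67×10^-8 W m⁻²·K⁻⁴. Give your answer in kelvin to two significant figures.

0.61 K

Irradiance scales as 1/d², so S = 1365 W m⁻² × (1/9.03)² = 16.74 W m⁻².
The baseline emission temperature is T_e = 76.62 K.
ΔF = Δ[S(1−α)]/4 = (1−0.533)·+0.536/4 = 0.06258 W m⁻².
Linearising σT⁴ gives d(σT⁴)/dT = 4σT_e³ = 0.1020 W m⁻² per K.
Hence the no-feedback warming is ΔF/(4σT_e³) = 0.613 K.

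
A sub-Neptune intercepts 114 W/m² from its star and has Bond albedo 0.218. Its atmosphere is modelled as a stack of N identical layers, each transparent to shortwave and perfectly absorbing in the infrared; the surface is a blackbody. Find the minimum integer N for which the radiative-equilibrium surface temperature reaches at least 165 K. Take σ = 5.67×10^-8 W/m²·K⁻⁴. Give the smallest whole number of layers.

OLR = S(1−α)/4 = 22.29 W/m²; the top layer radiates at T_e = 140.8 K.
Need (N+1)T_e⁴ ≥ T_s⁴, i.e. N+1 ≥ (165/140.8)⁴ = 1.886.
Rounding up, N = 1.

1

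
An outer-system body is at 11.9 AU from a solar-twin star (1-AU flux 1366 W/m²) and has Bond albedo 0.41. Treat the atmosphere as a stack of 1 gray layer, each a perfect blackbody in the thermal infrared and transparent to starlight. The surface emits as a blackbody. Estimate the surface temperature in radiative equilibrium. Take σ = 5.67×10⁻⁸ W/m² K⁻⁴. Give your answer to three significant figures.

Flux at the orbit: S = 1366/(11.9)² = 9.646 W/m².
Top-of-atmosphere balance: σT_e⁴ = S(1−α)/4 = 1.423 W/m² → T_e = 70.78 K.
Layer-by-layer balance gives σT_s⁴ = (N+1)σT_e⁴, so T_s = 2^¼·70.78 = 84.17 K.

84.2 kelvin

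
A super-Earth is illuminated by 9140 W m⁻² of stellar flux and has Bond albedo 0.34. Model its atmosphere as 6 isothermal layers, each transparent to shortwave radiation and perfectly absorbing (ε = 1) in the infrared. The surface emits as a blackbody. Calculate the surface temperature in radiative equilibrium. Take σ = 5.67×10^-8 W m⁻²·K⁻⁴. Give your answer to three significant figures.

Top-of-atmosphere balance: σT_e⁴ = S(1−α)/4 = 1508 W m⁻² → T_e = 403.8 K.
With N = 6 opaque layers, T_s = (N+1)^(1/4)·T_e = 7^(1/4)·403.8 = 656.9 K.

657 K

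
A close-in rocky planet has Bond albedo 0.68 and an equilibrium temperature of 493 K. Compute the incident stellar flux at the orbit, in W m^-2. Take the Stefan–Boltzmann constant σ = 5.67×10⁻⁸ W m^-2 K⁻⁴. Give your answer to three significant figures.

41900 W m^-2

Invert the energy balance for S: S = 4σT⁴/(1−α).
The emitted flux is σT⁴ = 3349 W m^-2.
So S = 4×3349/(1−0.68) = 41870 W m^-2.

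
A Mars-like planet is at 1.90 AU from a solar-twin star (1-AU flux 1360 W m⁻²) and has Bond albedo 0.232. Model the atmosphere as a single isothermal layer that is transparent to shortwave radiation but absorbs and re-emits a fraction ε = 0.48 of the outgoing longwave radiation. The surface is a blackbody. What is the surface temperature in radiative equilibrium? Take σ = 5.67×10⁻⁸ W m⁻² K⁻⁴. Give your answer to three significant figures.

202 K

By the inverse-square law, S = 1360/1.90² = 376.7 W m⁻².
Effective emission temperature (TOA balance): σT_e⁴ = S(1−α)/4 = 72.33 W m⁻² → T_e = 189.0 K.
Surface balance with a leaky layer gives σT_s⁴ = σT_e⁴·2/(2−ε), so T_s = T_e·[2/(2−0.48)]^(1/4) = 202.4 K.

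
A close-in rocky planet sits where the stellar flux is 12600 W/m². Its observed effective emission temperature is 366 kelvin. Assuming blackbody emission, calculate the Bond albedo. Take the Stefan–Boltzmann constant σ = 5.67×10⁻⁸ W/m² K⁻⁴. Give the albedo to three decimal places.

0.677

From σT⁴ = S(1−α)/4 we invert for α: 1−α = 4σT⁴/S.
σT⁴ = 1017 W/m², so 4σT⁴ = 4070 W/m².
Hence α = 1 − 4070/12600 = 0.6770.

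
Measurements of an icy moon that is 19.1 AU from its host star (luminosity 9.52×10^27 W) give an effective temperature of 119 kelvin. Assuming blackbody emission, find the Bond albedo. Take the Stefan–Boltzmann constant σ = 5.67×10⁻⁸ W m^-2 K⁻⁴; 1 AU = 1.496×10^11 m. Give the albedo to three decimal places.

0.510

d = 19.1 × 1.496×10^11 m = 2.857×10^12 m.
S = L/(4πd²) = 92.79 W m^-2.
From σT⁴ = S(1−α)/4 we invert for α: 1−α = 4σT⁴/S.
σT⁴ = 11.37 W m^-2, so 4σT⁴ = 45.48 W m^-2.
1−α = 45.48/92.79 = 0.4902, so α = 0.5098.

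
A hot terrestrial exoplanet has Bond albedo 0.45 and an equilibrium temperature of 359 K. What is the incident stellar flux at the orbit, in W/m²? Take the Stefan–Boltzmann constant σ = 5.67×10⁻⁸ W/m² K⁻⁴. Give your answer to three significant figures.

6850 W/m²

From S(1−α)/4 = σT⁴: S = 4σT⁴/(1−α).
The emitted flux is σT⁴ = 941.8 W/m².
So S = 4×941.8/(1−0.45) = 6849 W/m².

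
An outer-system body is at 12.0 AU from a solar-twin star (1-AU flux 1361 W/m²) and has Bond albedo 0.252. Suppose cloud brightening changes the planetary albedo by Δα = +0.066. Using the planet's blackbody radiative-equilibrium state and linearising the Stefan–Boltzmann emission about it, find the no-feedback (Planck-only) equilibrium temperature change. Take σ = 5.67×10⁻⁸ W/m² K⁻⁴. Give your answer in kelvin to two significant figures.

Flux at the orbit: S = 1361/(12.0)² = 9.451 W/m².
The baseline emission temperature is T_e = 74.72 K.
TOA radiative forcing: ΔF = −S·Δα/4 = −9.451·(+0.066)/4 = -0.1559 W/m².
Linearising σT⁴ gives d(σT⁴)/dT = 4σT_e³ = 0.09461 W/m² per K.
So ΔT₀ = -0.1559/0.09461 = -1.65 K.

-1.6 K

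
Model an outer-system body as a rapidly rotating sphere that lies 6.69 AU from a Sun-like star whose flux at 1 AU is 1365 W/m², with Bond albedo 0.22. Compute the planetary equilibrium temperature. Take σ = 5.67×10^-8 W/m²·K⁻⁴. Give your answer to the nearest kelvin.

101 K

Irradiance scales as 1/d², so S = 1365 W/m² × (1/6.69)² = 30.50 W/m².
The planet absorbs (1−α)S over its disc πR² and re-emits over 4πR², so the mean absorbed flux is (1−0.22)·30.50/4 = 5.947 W/m².
Set σT⁴ = 5.947 → T = (5.947/σ)^(1/4) = 101.2 K.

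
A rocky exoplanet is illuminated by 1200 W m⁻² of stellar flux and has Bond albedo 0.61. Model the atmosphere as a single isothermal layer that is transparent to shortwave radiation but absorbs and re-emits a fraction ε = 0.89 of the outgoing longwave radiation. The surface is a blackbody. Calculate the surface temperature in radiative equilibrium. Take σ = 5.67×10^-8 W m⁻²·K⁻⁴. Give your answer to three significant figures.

247 K

The planet radiates to space at T_e = [S(1−α)/(4σ)]^(1/4) = 213.1 K.
Surface balance with a leaky layer gives σT_s⁴ = σT_e⁴·2/(2−ε), so T_s = T_e·[2/(2−0.89)]^(1/4) = 246.9 K.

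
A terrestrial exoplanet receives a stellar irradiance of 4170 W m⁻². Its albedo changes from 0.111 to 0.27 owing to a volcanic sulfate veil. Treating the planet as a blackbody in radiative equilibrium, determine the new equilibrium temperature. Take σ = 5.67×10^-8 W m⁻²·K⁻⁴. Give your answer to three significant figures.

340 K

T₂ = [S(1−α₂)/(4σ)]^(1/4) = [4170·0.73/(4σ)]^(1/4) = 340.4 K.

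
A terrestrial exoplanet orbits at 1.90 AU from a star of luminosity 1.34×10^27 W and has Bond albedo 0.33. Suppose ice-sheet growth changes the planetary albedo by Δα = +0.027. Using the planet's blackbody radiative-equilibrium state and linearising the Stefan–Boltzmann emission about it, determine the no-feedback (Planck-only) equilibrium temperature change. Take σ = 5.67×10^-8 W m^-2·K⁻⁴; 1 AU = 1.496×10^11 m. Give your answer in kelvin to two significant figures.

-2.5 K

Orbital distance: d = 1.90 AU = 2.842×10^11 m.
S = L/(4πd²) = 1320 W m^-2.
Reference equilibrium: T_e = [S(1−α)/(4σ)]^(1/4) = 249.9 K.
TOA radiative forcing: ΔF = −S·Δα/4 = −1320·(+0.027)/4 = -8.909 W m^-2.
Linearising σT⁴ gives d(σT⁴)/dT = 4σT_e³ = 3.539 W m^-2 per K.
Hence the no-feedback warming is ΔF/(4σT_e³) = -2.52 K.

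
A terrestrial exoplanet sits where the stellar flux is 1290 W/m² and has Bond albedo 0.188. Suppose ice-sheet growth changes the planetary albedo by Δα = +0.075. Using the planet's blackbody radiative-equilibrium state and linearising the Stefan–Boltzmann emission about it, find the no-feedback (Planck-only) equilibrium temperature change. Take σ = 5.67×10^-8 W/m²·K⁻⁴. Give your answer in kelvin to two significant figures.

-6.0 K

Reference equilibrium: T_e = [S(1−α)/(4σ)]^(1/4) = 260.7 K.
The change in absorbed flux is Δ[S(1−α)/4] = −SΔα/4 = -24.19 W/m².
The Planck feedback parameter is 4σT_e³ = 4.018 W/m²/K.
ΔT₀ = ΔF/λ_P = -24.19/4.018 = -6.02 K.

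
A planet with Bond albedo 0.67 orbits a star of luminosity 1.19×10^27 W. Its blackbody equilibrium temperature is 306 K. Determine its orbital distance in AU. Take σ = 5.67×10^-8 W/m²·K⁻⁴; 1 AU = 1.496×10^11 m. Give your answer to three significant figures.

Required flux: S = 4σT⁴/(1−α) = 6026 W/m².
Then d = [L/(4πS)]^(1/2) = 1.254×10^11 m, i.e. 0.8380 AU.

0.838 AU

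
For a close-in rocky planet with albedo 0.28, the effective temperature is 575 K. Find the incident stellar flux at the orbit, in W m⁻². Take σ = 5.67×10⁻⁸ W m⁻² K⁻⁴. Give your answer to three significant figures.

From S(1−α)/4 = σT⁴: S = 4σT⁴/(1−α).
The emitted flux is σT⁴ = 6198 W m⁻².
S = 4·6198/0.72 = 34430 W m⁻².

34400 W m⁻²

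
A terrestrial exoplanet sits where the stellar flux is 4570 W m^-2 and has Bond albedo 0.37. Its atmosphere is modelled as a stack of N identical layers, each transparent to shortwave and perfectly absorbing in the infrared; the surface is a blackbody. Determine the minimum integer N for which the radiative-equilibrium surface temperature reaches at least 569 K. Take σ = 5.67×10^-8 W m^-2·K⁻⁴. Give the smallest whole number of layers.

The effective emission temperature is T_e = [S(1−α)/(4σ)]^¼ = 335.7 K.
Since T_s⁴ = (N+1)T_e⁴, we need N ≥ (T_s/T_e)⁴ − 1 = 7.257.
Rounding up, N = 8.

8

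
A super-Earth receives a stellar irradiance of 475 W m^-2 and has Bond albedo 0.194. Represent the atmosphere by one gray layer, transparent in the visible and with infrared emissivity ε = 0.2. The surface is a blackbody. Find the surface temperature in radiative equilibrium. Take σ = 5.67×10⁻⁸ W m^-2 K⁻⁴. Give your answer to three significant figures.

At the top of the atmosphere, σT_e⁴ = S(1−α)/4 = 95.71 W m^-2, giving T_e = 202.7 K.
Surface balance with a leaky layer gives σT_s⁴ = σT_e⁴·2/(2−ε), so T_s = T_e·[2/(2−0.2)]^(1/4) = 208.1 K.

208 kelvin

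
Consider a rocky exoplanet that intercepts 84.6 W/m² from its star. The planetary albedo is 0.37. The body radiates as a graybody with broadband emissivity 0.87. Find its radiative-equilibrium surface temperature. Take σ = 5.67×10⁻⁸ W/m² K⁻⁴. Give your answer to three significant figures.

Absorbed flux (global mean): S(1−α)/4 = 84.60·0.63/4 = 13.32 W/m².
Radiative balance εσT⁴ = 13.32 gives T = [13.32/(0.87·σ)]^(1/4) = 128.2 K.

128 K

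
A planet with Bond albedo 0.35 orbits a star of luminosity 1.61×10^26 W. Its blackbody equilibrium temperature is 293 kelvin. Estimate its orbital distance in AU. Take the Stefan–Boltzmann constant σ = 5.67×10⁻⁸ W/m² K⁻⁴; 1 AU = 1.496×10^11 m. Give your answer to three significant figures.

0.472 AU

The flux needed for this T is 4σT⁴/(1−0.35) = 2572 W/m².
From L = 4πd²S, d = √(1.61×10^26/(4π·2572)) = 7.058×10^10 m = 0.4718 AU.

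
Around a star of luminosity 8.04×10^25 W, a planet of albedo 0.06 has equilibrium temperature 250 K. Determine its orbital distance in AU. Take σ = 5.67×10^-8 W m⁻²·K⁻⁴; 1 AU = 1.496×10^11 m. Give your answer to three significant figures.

0.551 AU

The flux needed for this T is 4σT⁴/(1−0.06) = 942.5 W m⁻².
Then d = [L/(4πS)]^(1/2) = 8.239×10^10 m, i.e. 0.5507 AU.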